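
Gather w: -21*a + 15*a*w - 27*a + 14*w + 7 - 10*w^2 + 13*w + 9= -48*a - 10*w^2 + w*(15*a + 27) + 16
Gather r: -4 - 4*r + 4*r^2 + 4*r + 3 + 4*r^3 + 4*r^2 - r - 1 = 4*r^3 + 8*r^2 - r - 2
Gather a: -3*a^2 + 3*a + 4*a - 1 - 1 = -3*a^2 + 7*a - 2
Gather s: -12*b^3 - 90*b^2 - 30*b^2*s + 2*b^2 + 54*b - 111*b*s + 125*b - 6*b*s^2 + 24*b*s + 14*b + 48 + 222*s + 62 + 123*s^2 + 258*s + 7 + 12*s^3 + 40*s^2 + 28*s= -12*b^3 - 88*b^2 + 193*b + 12*s^3 + s^2*(163 - 6*b) + s*(-30*b^2 - 87*b + 508) + 117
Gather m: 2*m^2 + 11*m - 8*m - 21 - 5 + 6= 2*m^2 + 3*m - 20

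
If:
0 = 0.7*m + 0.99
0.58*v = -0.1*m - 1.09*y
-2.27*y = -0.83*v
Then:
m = -1.41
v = 0.14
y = 0.05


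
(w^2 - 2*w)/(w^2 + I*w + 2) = w*(w - 2)/(w^2 + I*w + 2)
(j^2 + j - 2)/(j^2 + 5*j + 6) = (j - 1)/(j + 3)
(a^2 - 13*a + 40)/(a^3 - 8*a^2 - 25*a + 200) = 1/(a + 5)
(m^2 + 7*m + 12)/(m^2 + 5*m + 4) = (m + 3)/(m + 1)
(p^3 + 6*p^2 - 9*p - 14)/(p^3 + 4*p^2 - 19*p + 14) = (p + 1)/(p - 1)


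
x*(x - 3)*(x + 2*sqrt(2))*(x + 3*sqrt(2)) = x^4 - 3*x^3 + 5*sqrt(2)*x^3 - 15*sqrt(2)*x^2 + 12*x^2 - 36*x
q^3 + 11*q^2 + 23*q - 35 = (q - 1)*(q + 5)*(q + 7)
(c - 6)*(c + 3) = c^2 - 3*c - 18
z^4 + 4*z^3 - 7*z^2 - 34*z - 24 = (z - 3)*(z + 1)*(z + 2)*(z + 4)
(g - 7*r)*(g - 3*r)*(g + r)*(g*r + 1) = g^4*r - 9*g^3*r^2 + g^3 + 11*g^2*r^3 - 9*g^2*r + 21*g*r^4 + 11*g*r^2 + 21*r^3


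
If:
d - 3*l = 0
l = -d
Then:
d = 0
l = 0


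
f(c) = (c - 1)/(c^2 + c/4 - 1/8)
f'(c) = (-2*c - 1/4)*(c - 1)/(c^2 + c/4 - 1/8)^2 + 1/(c^2 + c/4 - 1/8) = 8*(-8*c^2 + 16*c + 1)/(64*c^4 + 32*c^3 - 12*c^2 - 4*c + 1)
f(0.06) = 8.83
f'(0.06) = 21.32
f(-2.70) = -0.57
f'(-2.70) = -0.30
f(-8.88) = -0.13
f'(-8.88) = -0.02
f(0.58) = -1.18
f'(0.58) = 7.47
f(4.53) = 0.16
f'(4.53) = -0.02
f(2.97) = 0.21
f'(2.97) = -0.03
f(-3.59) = -0.39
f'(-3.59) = -0.14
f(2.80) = 0.21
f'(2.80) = -0.03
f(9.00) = 0.10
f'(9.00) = -0.00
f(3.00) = 0.21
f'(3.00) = -0.03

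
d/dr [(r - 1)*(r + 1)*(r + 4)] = 3*r^2 + 8*r - 1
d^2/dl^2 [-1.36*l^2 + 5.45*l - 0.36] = -2.72000000000000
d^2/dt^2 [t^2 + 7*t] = 2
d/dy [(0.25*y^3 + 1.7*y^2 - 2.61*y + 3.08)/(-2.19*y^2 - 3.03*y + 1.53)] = (-0.5475*y^4 - 1.515*y^3 - 9.7194*y^2 + 18.6924*y + 5.3391)/(4.7961*y^4 + 13.2714*y^3 + 2.4795*y^2 - 9.2718*y + 2.3409)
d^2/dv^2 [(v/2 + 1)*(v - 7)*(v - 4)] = 3*v - 9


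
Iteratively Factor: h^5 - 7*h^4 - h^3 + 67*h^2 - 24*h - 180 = (h - 3)*(h^4 - 4*h^3 - 13*h^2 + 28*h + 60) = (h - 3)^2*(h^3 - h^2 - 16*h - 20) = (h - 3)^2*(h + 2)*(h^2 - 3*h - 10) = (h - 5)*(h - 3)^2*(h + 2)*(h + 2)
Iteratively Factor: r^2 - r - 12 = (r + 3)*(r - 4)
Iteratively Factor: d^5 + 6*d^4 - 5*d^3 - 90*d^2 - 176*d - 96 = (d + 3)*(d^4 + 3*d^3 - 14*d^2 - 48*d - 32) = (d + 1)*(d + 3)*(d^3 + 2*d^2 - 16*d - 32) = (d + 1)*(d + 3)*(d + 4)*(d^2 - 2*d - 8) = (d - 4)*(d + 1)*(d + 3)*(d + 4)*(d + 2)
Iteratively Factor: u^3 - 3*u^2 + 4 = (u + 1)*(u^2 - 4*u + 4) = (u - 2)*(u + 1)*(u - 2)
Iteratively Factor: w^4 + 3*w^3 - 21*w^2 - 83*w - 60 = (w + 3)*(w^3 - 21*w - 20) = (w + 1)*(w + 3)*(w^2 - w - 20) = (w - 5)*(w + 1)*(w + 3)*(w + 4)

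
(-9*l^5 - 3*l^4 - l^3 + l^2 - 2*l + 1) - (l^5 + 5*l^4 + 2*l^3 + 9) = -10*l^5 - 8*l^4 - 3*l^3 + l^2 - 2*l - 8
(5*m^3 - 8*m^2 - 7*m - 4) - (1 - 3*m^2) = 5*m^3 - 5*m^2 - 7*m - 5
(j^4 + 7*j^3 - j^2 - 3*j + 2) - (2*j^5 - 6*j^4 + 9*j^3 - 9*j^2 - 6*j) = -2*j^5 + 7*j^4 - 2*j^3 + 8*j^2 + 3*j + 2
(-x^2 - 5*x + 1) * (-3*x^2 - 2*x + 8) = 3*x^4 + 17*x^3 - x^2 - 42*x + 8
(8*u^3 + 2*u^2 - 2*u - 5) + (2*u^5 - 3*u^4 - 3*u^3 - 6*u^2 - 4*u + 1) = 2*u^5 - 3*u^4 + 5*u^3 - 4*u^2 - 6*u - 4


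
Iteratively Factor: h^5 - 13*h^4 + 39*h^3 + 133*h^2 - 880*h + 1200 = (h - 5)*(h^4 - 8*h^3 - h^2 + 128*h - 240) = (h - 5)^2*(h^3 - 3*h^2 - 16*h + 48) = (h - 5)^2*(h - 3)*(h^2 - 16) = (h - 5)^2*(h - 4)*(h - 3)*(h + 4)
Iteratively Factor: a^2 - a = (a - 1)*(a)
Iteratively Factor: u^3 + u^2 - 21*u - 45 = (u - 5)*(u^2 + 6*u + 9) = (u - 5)*(u + 3)*(u + 3)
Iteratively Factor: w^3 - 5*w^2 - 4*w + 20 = (w + 2)*(w^2 - 7*w + 10) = (w - 2)*(w + 2)*(w - 5)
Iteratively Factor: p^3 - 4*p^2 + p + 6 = (p - 2)*(p^2 - 2*p - 3) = (p - 3)*(p - 2)*(p + 1)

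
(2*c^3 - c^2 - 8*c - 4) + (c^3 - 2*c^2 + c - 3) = 3*c^3 - 3*c^2 - 7*c - 7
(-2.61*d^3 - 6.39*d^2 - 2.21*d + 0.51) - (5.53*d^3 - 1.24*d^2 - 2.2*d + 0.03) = -8.14*d^3 - 5.15*d^2 - 0.00999999999999979*d + 0.48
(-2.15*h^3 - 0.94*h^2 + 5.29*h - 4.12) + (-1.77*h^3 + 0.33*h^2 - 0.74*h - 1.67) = -3.92*h^3 - 0.61*h^2 + 4.55*h - 5.79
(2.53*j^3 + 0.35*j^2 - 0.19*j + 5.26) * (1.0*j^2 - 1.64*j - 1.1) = 2.53*j^5 - 3.7992*j^4 - 3.547*j^3 + 5.1866*j^2 - 8.4174*j - 5.786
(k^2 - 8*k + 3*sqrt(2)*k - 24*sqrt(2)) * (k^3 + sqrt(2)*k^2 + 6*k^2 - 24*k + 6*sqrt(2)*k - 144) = k^5 - 2*k^4 + 4*sqrt(2)*k^4 - 66*k^3 - 8*sqrt(2)*k^3 - 264*sqrt(2)*k^2 + 36*k^2 + 144*sqrt(2)*k + 864*k + 3456*sqrt(2)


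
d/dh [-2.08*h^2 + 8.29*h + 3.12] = 8.29 - 4.16*h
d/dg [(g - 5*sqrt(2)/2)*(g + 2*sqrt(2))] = 2*g - sqrt(2)/2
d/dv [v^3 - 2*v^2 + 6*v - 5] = 3*v^2 - 4*v + 6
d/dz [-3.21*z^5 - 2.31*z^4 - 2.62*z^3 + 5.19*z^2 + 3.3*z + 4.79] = -16.05*z^4 - 9.24*z^3 - 7.86*z^2 + 10.38*z + 3.3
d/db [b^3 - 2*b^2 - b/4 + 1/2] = 3*b^2 - 4*b - 1/4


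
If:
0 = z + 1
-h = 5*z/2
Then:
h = 5/2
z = -1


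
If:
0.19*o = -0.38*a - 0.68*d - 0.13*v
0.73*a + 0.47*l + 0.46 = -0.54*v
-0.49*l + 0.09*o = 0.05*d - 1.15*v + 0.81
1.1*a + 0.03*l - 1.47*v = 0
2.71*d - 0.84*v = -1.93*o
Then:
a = 0.17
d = -0.20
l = -1.35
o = 0.33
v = 0.10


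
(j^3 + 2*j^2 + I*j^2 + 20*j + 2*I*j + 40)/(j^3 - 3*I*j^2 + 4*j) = (j^2 + j*(2 + 5*I) + 10*I)/(j*(j + I))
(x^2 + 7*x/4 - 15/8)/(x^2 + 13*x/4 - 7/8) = (8*x^2 + 14*x - 15)/(8*x^2 + 26*x - 7)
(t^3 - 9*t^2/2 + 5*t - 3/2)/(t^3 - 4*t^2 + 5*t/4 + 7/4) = 2*(2*t^2 - 7*t + 3)/(4*t^2 - 12*t - 7)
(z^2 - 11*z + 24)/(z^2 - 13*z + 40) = (z - 3)/(z - 5)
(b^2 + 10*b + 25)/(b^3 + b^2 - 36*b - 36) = (b^2 + 10*b + 25)/(b^3 + b^2 - 36*b - 36)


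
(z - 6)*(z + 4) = z^2 - 2*z - 24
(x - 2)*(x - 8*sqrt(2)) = x^2 - 8*sqrt(2)*x - 2*x + 16*sqrt(2)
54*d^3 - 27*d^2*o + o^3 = (-3*d + o)^2*(6*d + o)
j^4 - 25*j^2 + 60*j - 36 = (j - 3)*(j - 2)*(j - 1)*(j + 6)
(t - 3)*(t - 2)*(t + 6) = t^3 + t^2 - 24*t + 36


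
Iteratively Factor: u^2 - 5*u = (u - 5)*(u)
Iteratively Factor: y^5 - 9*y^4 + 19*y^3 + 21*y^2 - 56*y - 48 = (y + 1)*(y^4 - 10*y^3 + 29*y^2 - 8*y - 48) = (y - 4)*(y + 1)*(y^3 - 6*y^2 + 5*y + 12) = (y - 4)*(y + 1)^2*(y^2 - 7*y + 12) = (y - 4)^2*(y + 1)^2*(y - 3)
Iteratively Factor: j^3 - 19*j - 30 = (j + 2)*(j^2 - 2*j - 15) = (j - 5)*(j + 2)*(j + 3)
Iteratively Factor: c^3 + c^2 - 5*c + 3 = (c + 3)*(c^2 - 2*c + 1) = (c - 1)*(c + 3)*(c - 1)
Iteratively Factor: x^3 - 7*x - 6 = (x + 1)*(x^2 - x - 6) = (x + 1)*(x + 2)*(x - 3)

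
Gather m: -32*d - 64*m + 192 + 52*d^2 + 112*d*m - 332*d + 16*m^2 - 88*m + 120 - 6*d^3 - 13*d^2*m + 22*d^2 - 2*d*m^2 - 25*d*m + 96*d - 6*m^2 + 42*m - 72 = -6*d^3 + 74*d^2 - 268*d + m^2*(10 - 2*d) + m*(-13*d^2 + 87*d - 110) + 240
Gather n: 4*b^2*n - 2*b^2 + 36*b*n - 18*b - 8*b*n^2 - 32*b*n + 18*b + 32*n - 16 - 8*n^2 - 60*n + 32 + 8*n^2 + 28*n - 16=-2*b^2 - 8*b*n^2 + n*(4*b^2 + 4*b)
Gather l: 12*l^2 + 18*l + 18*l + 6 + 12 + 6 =12*l^2 + 36*l + 24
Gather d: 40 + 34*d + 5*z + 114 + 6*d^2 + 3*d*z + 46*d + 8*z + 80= 6*d^2 + d*(3*z + 80) + 13*z + 234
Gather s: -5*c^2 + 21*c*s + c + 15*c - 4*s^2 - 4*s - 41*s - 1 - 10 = -5*c^2 + 16*c - 4*s^2 + s*(21*c - 45) - 11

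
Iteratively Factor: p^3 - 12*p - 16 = (p + 2)*(p^2 - 2*p - 8) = (p - 4)*(p + 2)*(p + 2)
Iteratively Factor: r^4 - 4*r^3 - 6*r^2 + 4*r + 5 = (r - 1)*(r^3 - 3*r^2 - 9*r - 5) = (r - 1)*(r + 1)*(r^2 - 4*r - 5) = (r - 1)*(r + 1)^2*(r - 5)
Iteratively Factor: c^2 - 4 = (c - 2)*(c + 2)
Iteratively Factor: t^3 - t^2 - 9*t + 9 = (t - 1)*(t^2 - 9) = (t - 3)*(t - 1)*(t + 3)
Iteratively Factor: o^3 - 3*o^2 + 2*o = (o)*(o^2 - 3*o + 2) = o*(o - 1)*(o - 2)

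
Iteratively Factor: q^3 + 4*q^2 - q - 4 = (q - 1)*(q^2 + 5*q + 4) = (q - 1)*(q + 4)*(q + 1)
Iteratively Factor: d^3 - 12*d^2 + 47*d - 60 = (d - 5)*(d^2 - 7*d + 12) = (d - 5)*(d - 3)*(d - 4)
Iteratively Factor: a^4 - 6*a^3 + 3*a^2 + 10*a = (a)*(a^3 - 6*a^2 + 3*a + 10) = a*(a - 5)*(a^2 - a - 2) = a*(a - 5)*(a - 2)*(a + 1)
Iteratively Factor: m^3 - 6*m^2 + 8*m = (m)*(m^2 - 6*m + 8) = m*(m - 2)*(m - 4)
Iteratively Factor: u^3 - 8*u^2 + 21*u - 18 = (u - 3)*(u^2 - 5*u + 6) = (u - 3)^2*(u - 2)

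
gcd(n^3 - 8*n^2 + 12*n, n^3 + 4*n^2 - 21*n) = n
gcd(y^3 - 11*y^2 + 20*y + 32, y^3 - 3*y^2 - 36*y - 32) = y^2 - 7*y - 8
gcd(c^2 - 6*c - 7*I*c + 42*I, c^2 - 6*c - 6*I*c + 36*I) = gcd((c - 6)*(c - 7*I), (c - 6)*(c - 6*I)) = c - 6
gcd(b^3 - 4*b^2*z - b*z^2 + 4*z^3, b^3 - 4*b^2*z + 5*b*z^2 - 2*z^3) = -b + z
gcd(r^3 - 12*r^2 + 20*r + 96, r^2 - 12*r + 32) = r - 8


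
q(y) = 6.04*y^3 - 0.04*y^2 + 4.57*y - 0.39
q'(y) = 18.12*y^2 - 0.08*y + 4.57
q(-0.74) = -6.24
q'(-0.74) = 14.55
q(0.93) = 8.68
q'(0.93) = 20.17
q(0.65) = 4.22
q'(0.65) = 12.17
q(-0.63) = -4.80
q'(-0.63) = 11.81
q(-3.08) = -191.32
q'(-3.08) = 176.71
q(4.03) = 412.70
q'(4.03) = 298.53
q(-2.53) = -110.02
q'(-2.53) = 120.76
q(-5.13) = -840.32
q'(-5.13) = 481.84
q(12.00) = 10485.81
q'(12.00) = 2612.89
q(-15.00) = -20462.94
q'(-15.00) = 4082.77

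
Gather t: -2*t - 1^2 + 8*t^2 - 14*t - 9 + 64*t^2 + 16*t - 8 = 72*t^2 - 18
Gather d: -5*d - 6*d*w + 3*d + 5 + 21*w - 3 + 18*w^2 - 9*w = d*(-6*w - 2) + 18*w^2 + 12*w + 2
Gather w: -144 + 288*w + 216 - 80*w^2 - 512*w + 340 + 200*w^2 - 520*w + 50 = 120*w^2 - 744*w + 462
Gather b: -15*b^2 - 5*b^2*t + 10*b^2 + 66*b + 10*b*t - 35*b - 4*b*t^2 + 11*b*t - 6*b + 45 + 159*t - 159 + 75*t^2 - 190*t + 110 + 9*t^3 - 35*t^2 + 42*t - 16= b^2*(-5*t - 5) + b*(-4*t^2 + 21*t + 25) + 9*t^3 + 40*t^2 + 11*t - 20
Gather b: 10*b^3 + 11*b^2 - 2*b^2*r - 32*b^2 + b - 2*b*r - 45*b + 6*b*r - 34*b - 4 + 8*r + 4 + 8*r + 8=10*b^3 + b^2*(-2*r - 21) + b*(4*r - 78) + 16*r + 8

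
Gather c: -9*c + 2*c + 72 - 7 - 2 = 63 - 7*c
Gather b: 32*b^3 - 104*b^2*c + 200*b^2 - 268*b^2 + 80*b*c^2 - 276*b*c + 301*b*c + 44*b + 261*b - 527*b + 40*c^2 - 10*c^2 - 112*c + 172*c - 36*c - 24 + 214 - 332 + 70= 32*b^3 + b^2*(-104*c - 68) + b*(80*c^2 + 25*c - 222) + 30*c^2 + 24*c - 72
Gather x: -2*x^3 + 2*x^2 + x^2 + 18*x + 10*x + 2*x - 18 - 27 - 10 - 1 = -2*x^3 + 3*x^2 + 30*x - 56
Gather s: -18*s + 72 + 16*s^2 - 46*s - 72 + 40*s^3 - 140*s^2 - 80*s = 40*s^3 - 124*s^2 - 144*s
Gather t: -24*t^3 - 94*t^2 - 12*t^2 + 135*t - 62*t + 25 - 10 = -24*t^3 - 106*t^2 + 73*t + 15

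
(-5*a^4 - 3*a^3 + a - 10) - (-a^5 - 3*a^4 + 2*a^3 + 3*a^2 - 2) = a^5 - 2*a^4 - 5*a^3 - 3*a^2 + a - 8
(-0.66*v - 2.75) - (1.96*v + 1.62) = -2.62*v - 4.37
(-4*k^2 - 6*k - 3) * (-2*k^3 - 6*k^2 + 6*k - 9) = 8*k^5 + 36*k^4 + 18*k^3 + 18*k^2 + 36*k + 27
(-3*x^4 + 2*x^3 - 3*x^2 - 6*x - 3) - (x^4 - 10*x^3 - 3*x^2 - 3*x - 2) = -4*x^4 + 12*x^3 - 3*x - 1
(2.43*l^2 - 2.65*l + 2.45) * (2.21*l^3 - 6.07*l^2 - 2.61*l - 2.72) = 5.3703*l^5 - 20.6066*l^4 + 15.1577*l^3 - 14.5646*l^2 + 0.8135*l - 6.664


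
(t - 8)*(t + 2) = t^2 - 6*t - 16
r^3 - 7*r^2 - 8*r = r*(r - 8)*(r + 1)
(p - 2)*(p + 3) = p^2 + p - 6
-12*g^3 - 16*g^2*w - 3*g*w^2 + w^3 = (-6*g + w)*(g + w)*(2*g + w)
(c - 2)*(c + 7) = c^2 + 5*c - 14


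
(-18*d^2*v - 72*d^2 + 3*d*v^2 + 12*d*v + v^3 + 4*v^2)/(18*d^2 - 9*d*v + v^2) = (6*d*v + 24*d + v^2 + 4*v)/(-6*d + v)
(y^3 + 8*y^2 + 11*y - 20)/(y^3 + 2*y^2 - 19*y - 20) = (y^2 + 3*y - 4)/(y^2 - 3*y - 4)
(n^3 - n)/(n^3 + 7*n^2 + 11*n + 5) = n*(n - 1)/(n^2 + 6*n + 5)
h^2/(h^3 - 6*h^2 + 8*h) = h/(h^2 - 6*h + 8)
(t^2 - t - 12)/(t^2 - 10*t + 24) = (t + 3)/(t - 6)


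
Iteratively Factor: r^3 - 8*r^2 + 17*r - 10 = (r - 2)*(r^2 - 6*r + 5) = (r - 5)*(r - 2)*(r - 1)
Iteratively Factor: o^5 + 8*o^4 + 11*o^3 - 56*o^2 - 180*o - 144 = (o + 4)*(o^4 + 4*o^3 - 5*o^2 - 36*o - 36) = (o + 3)*(o + 4)*(o^3 + o^2 - 8*o - 12) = (o + 2)*(o + 3)*(o + 4)*(o^2 - o - 6) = (o - 3)*(o + 2)*(o + 3)*(o + 4)*(o + 2)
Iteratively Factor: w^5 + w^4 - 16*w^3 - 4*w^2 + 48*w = (w + 4)*(w^4 - 3*w^3 - 4*w^2 + 12*w) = (w - 2)*(w + 4)*(w^3 - w^2 - 6*w) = w*(w - 2)*(w + 4)*(w^2 - w - 6) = w*(w - 2)*(w + 2)*(w + 4)*(w - 3)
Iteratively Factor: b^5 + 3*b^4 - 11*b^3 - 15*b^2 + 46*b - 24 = (b + 4)*(b^4 - b^3 - 7*b^2 + 13*b - 6) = (b + 3)*(b + 4)*(b^3 - 4*b^2 + 5*b - 2) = (b - 1)*(b + 3)*(b + 4)*(b^2 - 3*b + 2) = (b - 1)^2*(b + 3)*(b + 4)*(b - 2)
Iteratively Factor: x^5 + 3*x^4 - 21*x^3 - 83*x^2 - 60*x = (x + 1)*(x^4 + 2*x^3 - 23*x^2 - 60*x) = x*(x + 1)*(x^3 + 2*x^2 - 23*x - 60) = x*(x + 1)*(x + 4)*(x^2 - 2*x - 15) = x*(x - 5)*(x + 1)*(x + 4)*(x + 3)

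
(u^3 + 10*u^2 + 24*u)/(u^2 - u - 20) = u*(u + 6)/(u - 5)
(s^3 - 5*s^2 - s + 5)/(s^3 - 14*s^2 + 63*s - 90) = (s^2 - 1)/(s^2 - 9*s + 18)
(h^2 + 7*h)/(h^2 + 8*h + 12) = h*(h + 7)/(h^2 + 8*h + 12)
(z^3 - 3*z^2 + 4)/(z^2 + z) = z - 4 + 4/z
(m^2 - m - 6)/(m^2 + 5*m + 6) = (m - 3)/(m + 3)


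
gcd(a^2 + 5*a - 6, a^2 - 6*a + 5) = a - 1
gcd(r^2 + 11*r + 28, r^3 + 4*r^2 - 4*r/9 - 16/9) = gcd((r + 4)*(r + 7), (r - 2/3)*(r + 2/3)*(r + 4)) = r + 4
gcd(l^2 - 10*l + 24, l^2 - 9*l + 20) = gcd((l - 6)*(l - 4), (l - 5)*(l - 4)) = l - 4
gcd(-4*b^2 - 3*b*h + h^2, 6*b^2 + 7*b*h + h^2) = b + h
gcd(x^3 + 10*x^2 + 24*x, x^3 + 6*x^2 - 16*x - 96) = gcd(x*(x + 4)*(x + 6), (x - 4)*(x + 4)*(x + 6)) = x^2 + 10*x + 24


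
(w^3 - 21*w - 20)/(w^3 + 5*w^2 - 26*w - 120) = (w + 1)/(w + 6)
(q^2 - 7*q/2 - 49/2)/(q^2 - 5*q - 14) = (q + 7/2)/(q + 2)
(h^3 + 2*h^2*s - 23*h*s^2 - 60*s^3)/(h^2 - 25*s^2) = (h^2 + 7*h*s + 12*s^2)/(h + 5*s)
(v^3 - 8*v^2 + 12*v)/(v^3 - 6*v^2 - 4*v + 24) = v/(v + 2)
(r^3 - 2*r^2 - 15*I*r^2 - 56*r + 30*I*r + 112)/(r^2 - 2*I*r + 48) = (r^2 - r*(2 + 7*I) + 14*I)/(r + 6*I)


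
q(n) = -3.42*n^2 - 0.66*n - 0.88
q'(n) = -6.84*n - 0.66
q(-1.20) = -5.01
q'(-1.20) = 7.55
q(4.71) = -79.86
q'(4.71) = -32.88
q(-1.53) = -7.88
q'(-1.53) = 9.81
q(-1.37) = -6.39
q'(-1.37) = 8.71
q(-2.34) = -18.06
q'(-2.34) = 15.35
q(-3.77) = -47.00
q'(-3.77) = 25.13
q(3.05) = -34.71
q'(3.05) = -21.52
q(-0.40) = -1.16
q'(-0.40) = 2.08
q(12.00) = -501.28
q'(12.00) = -82.74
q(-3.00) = -29.68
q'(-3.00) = 19.86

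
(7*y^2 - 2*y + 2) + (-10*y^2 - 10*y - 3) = -3*y^2 - 12*y - 1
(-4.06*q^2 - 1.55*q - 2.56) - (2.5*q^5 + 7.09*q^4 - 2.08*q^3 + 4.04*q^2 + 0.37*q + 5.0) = -2.5*q^5 - 7.09*q^4 + 2.08*q^3 - 8.1*q^2 - 1.92*q - 7.56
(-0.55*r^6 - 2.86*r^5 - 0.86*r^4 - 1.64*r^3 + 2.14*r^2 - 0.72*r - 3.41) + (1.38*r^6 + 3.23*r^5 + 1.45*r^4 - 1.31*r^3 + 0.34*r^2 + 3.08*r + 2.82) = 0.83*r^6 + 0.37*r^5 + 0.59*r^4 - 2.95*r^3 + 2.48*r^2 + 2.36*r - 0.59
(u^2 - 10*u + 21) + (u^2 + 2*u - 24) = 2*u^2 - 8*u - 3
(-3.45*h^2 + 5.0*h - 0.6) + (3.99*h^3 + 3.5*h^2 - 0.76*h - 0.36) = 3.99*h^3 + 0.0499999999999998*h^2 + 4.24*h - 0.96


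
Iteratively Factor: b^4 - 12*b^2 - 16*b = (b)*(b^3 - 12*b - 16) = b*(b + 2)*(b^2 - 2*b - 8) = b*(b - 4)*(b + 2)*(b + 2)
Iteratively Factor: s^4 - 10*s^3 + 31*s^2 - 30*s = (s - 3)*(s^3 - 7*s^2 + 10*s) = (s - 3)*(s - 2)*(s^2 - 5*s) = s*(s - 3)*(s - 2)*(s - 5)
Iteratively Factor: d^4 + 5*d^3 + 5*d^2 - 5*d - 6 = (d - 1)*(d^3 + 6*d^2 + 11*d + 6) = (d - 1)*(d + 2)*(d^2 + 4*d + 3) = (d - 1)*(d + 1)*(d + 2)*(d + 3)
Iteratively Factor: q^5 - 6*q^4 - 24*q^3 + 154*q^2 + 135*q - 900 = (q + 3)*(q^4 - 9*q^3 + 3*q^2 + 145*q - 300) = (q - 5)*(q + 3)*(q^3 - 4*q^2 - 17*q + 60) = (q - 5)*(q - 3)*(q + 3)*(q^2 - q - 20) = (q - 5)^2*(q - 3)*(q + 3)*(q + 4)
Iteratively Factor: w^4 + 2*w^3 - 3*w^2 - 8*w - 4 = (w + 1)*(w^3 + w^2 - 4*w - 4) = (w - 2)*(w + 1)*(w^2 + 3*w + 2) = (w - 2)*(w + 1)^2*(w + 2)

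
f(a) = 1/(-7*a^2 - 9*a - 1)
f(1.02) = -0.06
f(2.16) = -0.02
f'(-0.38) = 1.85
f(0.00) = -1.00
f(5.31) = -0.00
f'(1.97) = 0.02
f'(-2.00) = -0.16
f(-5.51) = -0.01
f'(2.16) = 0.01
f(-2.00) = -0.09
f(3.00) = -0.01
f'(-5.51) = -0.00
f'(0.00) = 9.00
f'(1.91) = 0.02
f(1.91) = -0.02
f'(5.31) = 0.00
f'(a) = (14*a + 9)/(-7*a^2 - 9*a - 1)^2 = (14*a + 9)/(7*a^2 + 9*a + 1)^2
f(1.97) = -0.02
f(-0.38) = 0.71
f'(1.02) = 0.08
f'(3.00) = 0.01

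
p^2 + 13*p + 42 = (p + 6)*(p + 7)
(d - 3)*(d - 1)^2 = d^3 - 5*d^2 + 7*d - 3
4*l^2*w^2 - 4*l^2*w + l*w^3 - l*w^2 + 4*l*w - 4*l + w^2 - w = (4*l + w)*(w - 1)*(l*w + 1)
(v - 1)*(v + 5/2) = v^2 + 3*v/2 - 5/2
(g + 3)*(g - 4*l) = g^2 - 4*g*l + 3*g - 12*l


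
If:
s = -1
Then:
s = -1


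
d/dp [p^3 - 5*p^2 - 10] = p*(3*p - 10)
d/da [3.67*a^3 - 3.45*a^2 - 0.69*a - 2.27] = 11.01*a^2 - 6.9*a - 0.69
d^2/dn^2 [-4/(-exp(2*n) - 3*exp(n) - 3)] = 4*(2*(2*exp(n) + 3)^2*exp(n) - (4*exp(n) + 3)*(exp(2*n) + 3*exp(n) + 3))*exp(n)/(exp(2*n) + 3*exp(n) + 3)^3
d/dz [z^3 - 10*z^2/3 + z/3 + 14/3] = 3*z^2 - 20*z/3 + 1/3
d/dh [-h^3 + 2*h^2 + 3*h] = -3*h^2 + 4*h + 3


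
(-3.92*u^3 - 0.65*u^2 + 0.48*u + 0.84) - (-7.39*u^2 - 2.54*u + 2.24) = -3.92*u^3 + 6.74*u^2 + 3.02*u - 1.4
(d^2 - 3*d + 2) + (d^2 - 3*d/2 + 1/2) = 2*d^2 - 9*d/2 + 5/2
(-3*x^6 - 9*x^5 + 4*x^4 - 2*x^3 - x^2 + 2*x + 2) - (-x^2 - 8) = -3*x^6 - 9*x^5 + 4*x^4 - 2*x^3 + 2*x + 10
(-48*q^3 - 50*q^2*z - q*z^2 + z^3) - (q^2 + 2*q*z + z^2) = -48*q^3 - 50*q^2*z - q^2 - q*z^2 - 2*q*z + z^3 - z^2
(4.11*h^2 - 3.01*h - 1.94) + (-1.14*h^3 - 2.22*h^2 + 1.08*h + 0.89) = -1.14*h^3 + 1.89*h^2 - 1.93*h - 1.05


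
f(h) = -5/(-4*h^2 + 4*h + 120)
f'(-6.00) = 0.11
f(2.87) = -0.05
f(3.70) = -0.06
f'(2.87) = -0.01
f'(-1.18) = 0.01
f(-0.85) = -0.04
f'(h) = -5*(8*h - 4)/(-4*h^2 + 4*h + 120)^2 = 5*(1 - 2*h)/(4*(-h^2 + h + 30)^2)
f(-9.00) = 0.02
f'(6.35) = -0.93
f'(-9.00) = 0.01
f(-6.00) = 0.10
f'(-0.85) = 0.00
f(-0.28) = -0.04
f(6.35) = 0.31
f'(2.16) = -0.01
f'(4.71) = -0.07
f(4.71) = -0.10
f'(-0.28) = 0.00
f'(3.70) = -0.02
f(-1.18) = -0.05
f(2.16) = -0.05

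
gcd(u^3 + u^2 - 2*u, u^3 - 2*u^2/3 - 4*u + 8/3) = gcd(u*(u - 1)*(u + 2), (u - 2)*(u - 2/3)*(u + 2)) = u + 2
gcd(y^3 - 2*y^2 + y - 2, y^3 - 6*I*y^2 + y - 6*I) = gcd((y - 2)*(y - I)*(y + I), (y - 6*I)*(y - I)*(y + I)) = y^2 + 1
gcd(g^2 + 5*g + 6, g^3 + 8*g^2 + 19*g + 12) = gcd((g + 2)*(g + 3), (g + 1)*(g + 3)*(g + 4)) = g + 3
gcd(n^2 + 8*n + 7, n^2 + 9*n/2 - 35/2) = n + 7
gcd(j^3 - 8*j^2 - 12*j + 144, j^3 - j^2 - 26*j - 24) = j^2 - 2*j - 24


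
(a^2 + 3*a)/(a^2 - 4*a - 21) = a/(a - 7)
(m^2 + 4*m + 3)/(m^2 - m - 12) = (m + 1)/(m - 4)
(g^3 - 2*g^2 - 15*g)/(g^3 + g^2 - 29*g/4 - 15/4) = 4*g*(g - 5)/(4*g^2 - 8*g - 5)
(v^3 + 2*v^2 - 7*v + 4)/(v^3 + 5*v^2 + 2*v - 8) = (v - 1)/(v + 2)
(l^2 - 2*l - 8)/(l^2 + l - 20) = (l + 2)/(l + 5)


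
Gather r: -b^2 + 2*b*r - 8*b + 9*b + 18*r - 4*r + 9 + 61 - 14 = -b^2 + b + r*(2*b + 14) + 56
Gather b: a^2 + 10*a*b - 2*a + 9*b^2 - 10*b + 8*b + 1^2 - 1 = a^2 - 2*a + 9*b^2 + b*(10*a - 2)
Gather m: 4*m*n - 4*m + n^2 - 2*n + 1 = m*(4*n - 4) + n^2 - 2*n + 1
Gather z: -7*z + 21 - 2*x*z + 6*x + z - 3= 6*x + z*(-2*x - 6) + 18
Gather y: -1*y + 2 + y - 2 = 0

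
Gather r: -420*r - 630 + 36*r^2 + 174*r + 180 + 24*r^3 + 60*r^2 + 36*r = 24*r^3 + 96*r^2 - 210*r - 450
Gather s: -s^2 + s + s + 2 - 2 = -s^2 + 2*s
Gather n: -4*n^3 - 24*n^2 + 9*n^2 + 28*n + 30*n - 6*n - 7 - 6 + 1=-4*n^3 - 15*n^2 + 52*n - 12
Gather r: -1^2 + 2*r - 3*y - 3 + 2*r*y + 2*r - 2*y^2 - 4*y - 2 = r*(2*y + 4) - 2*y^2 - 7*y - 6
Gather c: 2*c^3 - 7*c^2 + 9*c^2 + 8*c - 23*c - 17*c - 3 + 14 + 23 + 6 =2*c^3 + 2*c^2 - 32*c + 40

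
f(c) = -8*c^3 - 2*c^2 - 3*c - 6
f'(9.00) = -1983.00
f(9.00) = -6027.00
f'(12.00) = -3507.00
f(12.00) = -14154.00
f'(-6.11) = -874.53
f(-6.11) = 1762.46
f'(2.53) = -166.74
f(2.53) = -155.95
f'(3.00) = -231.00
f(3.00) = -249.00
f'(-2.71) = -168.42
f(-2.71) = 146.66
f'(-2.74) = -172.22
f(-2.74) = 151.77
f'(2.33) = -142.61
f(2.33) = -125.04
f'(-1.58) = -56.59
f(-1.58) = 25.30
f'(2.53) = -166.74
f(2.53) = -155.95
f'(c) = -24*c^2 - 4*c - 3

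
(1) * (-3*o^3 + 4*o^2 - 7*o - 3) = -3*o^3 + 4*o^2 - 7*o - 3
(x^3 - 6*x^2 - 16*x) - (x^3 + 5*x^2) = -11*x^2 - 16*x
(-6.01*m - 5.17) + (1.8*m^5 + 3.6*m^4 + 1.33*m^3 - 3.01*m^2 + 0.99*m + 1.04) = 1.8*m^5 + 3.6*m^4 + 1.33*m^3 - 3.01*m^2 - 5.02*m - 4.13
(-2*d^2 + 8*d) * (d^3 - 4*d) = -2*d^5 + 8*d^4 + 8*d^3 - 32*d^2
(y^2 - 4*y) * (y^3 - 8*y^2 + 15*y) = y^5 - 12*y^4 + 47*y^3 - 60*y^2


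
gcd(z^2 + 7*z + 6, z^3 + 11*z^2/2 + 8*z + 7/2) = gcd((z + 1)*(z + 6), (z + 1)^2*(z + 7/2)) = z + 1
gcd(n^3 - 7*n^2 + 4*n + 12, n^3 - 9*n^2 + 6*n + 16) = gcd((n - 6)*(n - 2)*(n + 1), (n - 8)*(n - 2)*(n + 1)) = n^2 - n - 2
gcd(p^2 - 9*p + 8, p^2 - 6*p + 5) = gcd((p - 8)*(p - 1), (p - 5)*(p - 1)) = p - 1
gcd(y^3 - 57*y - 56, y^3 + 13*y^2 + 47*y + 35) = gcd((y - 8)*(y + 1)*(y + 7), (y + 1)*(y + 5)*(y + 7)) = y^2 + 8*y + 7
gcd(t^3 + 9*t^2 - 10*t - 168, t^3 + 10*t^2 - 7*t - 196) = t^2 + 3*t - 28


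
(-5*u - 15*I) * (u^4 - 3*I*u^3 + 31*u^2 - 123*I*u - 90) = -5*u^5 - 200*u^3 + 150*I*u^2 - 1395*u + 1350*I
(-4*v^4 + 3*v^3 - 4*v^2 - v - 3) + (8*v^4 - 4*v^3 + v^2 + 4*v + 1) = 4*v^4 - v^3 - 3*v^2 + 3*v - 2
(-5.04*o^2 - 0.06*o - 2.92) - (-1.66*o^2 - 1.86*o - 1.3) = -3.38*o^2 + 1.8*o - 1.62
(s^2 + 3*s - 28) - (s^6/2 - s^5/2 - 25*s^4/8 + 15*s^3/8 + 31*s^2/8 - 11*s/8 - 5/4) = -s^6/2 + s^5/2 + 25*s^4/8 - 15*s^3/8 - 23*s^2/8 + 35*s/8 - 107/4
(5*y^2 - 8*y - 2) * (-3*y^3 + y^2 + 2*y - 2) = -15*y^5 + 29*y^4 + 8*y^3 - 28*y^2 + 12*y + 4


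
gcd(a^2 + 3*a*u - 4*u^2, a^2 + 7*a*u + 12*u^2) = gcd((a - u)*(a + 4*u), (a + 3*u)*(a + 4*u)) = a + 4*u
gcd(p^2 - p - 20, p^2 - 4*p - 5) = p - 5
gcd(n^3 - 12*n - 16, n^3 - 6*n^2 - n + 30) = n + 2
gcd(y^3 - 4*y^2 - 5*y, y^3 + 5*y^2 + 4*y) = y^2 + y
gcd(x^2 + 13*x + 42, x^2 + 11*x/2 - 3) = x + 6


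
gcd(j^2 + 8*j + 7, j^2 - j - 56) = j + 7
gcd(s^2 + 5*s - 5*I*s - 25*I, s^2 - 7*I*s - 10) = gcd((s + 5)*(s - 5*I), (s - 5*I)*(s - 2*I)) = s - 5*I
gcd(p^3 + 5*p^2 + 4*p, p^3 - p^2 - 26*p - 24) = p^2 + 5*p + 4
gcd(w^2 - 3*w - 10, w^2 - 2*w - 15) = w - 5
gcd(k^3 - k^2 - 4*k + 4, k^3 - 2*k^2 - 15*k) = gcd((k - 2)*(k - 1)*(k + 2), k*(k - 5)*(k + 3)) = 1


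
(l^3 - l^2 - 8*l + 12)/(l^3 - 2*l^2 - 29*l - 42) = (l^2 - 4*l + 4)/(l^2 - 5*l - 14)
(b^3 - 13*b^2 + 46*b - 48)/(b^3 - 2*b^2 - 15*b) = (-b^3 + 13*b^2 - 46*b + 48)/(b*(-b^2 + 2*b + 15))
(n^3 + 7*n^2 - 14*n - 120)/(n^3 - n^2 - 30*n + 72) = (n + 5)/(n - 3)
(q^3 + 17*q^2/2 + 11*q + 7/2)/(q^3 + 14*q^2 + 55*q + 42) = (q + 1/2)/(q + 6)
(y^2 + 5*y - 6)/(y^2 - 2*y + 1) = (y + 6)/(y - 1)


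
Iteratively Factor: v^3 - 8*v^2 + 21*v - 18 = (v - 3)*(v^2 - 5*v + 6) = (v - 3)^2*(v - 2)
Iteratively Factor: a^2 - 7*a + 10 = (a - 5)*(a - 2)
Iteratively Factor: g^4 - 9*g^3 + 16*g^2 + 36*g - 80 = (g + 2)*(g^3 - 11*g^2 + 38*g - 40) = (g - 2)*(g + 2)*(g^2 - 9*g + 20) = (g - 4)*(g - 2)*(g + 2)*(g - 5)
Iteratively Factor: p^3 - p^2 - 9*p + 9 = (p - 1)*(p^2 - 9) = (p - 1)*(p + 3)*(p - 3)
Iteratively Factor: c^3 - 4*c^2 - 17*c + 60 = (c - 3)*(c^2 - c - 20) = (c - 3)*(c + 4)*(c - 5)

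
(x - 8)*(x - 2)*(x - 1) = x^3 - 11*x^2 + 26*x - 16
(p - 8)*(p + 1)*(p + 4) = p^3 - 3*p^2 - 36*p - 32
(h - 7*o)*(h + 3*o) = h^2 - 4*h*o - 21*o^2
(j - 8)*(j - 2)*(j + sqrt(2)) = j^3 - 10*j^2 + sqrt(2)*j^2 - 10*sqrt(2)*j + 16*j + 16*sqrt(2)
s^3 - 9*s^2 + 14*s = s*(s - 7)*(s - 2)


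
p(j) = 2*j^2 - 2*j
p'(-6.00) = -26.00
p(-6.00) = 84.00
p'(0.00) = -2.00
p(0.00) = 0.00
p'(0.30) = -0.80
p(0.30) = -0.42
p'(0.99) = 1.96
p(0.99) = -0.02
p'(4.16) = 14.64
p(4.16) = 26.29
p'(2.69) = 8.76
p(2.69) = 9.09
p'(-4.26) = -19.04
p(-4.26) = 44.82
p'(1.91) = 5.64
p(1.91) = 3.48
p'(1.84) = 5.36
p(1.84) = 3.09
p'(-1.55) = -8.20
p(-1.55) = 7.90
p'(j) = 4*j - 2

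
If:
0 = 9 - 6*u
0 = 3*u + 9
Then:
No Solution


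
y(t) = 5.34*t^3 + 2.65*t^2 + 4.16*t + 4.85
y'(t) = 16.02*t^2 + 5.3*t + 4.16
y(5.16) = 830.53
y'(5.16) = 458.05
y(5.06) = 785.57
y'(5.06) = 441.15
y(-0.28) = 3.78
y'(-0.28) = 3.93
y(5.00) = 759.40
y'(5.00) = 431.16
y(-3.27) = -167.13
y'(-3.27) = 158.13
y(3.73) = 334.36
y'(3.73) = 246.81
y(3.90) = 378.14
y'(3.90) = 268.49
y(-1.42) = -11.00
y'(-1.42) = 28.94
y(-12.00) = -8890.99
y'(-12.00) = 2247.44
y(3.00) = 185.36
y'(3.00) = 164.24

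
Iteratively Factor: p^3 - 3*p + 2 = (p + 2)*(p^2 - 2*p + 1) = (p - 1)*(p + 2)*(p - 1)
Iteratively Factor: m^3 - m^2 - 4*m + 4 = (m - 2)*(m^2 + m - 2) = (m - 2)*(m + 2)*(m - 1)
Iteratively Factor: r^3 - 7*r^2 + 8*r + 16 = (r - 4)*(r^2 - 3*r - 4) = (r - 4)*(r + 1)*(r - 4)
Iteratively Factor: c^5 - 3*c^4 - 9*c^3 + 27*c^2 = (c - 3)*(c^4 - 9*c^2) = (c - 3)^2*(c^3 + 3*c^2) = c*(c - 3)^2*(c^2 + 3*c) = c^2*(c - 3)^2*(c + 3)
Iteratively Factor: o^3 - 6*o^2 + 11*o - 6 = (o - 1)*(o^2 - 5*o + 6) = (o - 3)*(o - 1)*(o - 2)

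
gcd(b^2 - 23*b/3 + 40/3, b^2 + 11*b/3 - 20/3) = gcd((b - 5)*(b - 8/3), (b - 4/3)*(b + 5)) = 1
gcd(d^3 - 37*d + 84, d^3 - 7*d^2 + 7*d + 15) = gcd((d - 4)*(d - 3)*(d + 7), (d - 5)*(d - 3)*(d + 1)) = d - 3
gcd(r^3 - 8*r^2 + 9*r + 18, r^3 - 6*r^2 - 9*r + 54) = r^2 - 9*r + 18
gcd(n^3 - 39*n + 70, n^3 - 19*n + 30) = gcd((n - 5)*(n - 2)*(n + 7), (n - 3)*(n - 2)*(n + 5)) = n - 2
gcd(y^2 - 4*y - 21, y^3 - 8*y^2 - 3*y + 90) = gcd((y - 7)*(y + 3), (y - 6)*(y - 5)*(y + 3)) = y + 3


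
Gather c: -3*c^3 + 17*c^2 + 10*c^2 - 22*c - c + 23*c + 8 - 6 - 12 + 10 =-3*c^3 + 27*c^2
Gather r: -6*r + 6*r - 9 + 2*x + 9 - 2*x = 0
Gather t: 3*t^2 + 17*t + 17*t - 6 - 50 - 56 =3*t^2 + 34*t - 112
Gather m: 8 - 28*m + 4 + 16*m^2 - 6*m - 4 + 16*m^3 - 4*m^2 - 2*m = 16*m^3 + 12*m^2 - 36*m + 8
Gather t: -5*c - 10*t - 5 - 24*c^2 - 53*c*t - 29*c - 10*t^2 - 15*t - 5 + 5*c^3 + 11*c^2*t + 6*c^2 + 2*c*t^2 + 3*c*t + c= 5*c^3 - 18*c^2 - 33*c + t^2*(2*c - 10) + t*(11*c^2 - 50*c - 25) - 10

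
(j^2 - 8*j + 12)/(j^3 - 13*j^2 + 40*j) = (j^2 - 8*j + 12)/(j*(j^2 - 13*j + 40))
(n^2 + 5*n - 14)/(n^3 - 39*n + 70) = 1/(n - 5)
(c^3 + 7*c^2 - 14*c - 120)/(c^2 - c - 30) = (c^2 + 2*c - 24)/(c - 6)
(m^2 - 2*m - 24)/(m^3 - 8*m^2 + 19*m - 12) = (m^2 - 2*m - 24)/(m^3 - 8*m^2 + 19*m - 12)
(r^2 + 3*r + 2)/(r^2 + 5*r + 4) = (r + 2)/(r + 4)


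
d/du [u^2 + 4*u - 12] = 2*u + 4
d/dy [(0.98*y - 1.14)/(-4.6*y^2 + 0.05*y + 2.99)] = (4.508*y^2 - 10.488*y + 2.9872)/(21.16*y^4 - 0.46*y^3 - 27.5055*y^2 + 0.299*y + 8.9401)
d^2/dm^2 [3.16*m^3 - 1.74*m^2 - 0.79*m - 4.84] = 18.96*m - 3.48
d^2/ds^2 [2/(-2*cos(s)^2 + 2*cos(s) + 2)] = (-4*sin(s)^4 + 7*sin(s)^2 - 11*cos(s)/4 + 3*cos(3*s)/4 + 1)/(sin(s)^2 + cos(s))^3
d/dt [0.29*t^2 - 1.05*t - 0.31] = 0.58*t - 1.05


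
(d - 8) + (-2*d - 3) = -d - 11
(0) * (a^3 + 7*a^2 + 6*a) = 0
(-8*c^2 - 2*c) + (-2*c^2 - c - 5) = -10*c^2 - 3*c - 5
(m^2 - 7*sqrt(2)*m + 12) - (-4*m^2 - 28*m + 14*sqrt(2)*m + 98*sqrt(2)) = 5*m^2 - 21*sqrt(2)*m + 28*m - 98*sqrt(2) + 12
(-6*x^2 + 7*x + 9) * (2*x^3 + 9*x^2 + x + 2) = -12*x^5 - 40*x^4 + 75*x^3 + 76*x^2 + 23*x + 18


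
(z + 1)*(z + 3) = z^2 + 4*z + 3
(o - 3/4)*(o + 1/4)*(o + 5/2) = o^3 + 2*o^2 - 23*o/16 - 15/32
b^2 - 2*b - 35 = (b - 7)*(b + 5)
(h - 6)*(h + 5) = h^2 - h - 30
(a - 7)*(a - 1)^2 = a^3 - 9*a^2 + 15*a - 7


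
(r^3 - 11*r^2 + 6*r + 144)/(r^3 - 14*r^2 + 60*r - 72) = (r^2 - 5*r - 24)/(r^2 - 8*r + 12)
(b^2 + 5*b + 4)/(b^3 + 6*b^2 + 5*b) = (b + 4)/(b*(b + 5))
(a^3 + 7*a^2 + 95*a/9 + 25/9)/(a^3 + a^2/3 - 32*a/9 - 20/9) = (3*a^2 + 16*a + 5)/(3*a^2 - 4*a - 4)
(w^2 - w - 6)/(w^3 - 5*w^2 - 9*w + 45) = (w + 2)/(w^2 - 2*w - 15)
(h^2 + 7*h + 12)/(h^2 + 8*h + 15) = (h + 4)/(h + 5)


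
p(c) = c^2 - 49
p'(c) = 2*c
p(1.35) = -47.18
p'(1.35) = 2.70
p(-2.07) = -44.72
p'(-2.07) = -4.14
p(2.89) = -40.65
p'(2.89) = 5.78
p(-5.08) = -23.19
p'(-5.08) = -10.16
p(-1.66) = -46.24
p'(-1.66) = -3.32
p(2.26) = -43.89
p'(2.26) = 4.52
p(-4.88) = -25.19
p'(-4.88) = -9.76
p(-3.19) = -38.82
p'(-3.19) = -6.38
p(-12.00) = 95.00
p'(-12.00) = -24.00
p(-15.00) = 176.00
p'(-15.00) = -30.00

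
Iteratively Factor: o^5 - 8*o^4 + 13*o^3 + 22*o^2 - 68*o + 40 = (o - 5)*(o^4 - 3*o^3 - 2*o^2 + 12*o - 8) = (o - 5)*(o + 2)*(o^3 - 5*o^2 + 8*o - 4) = (o - 5)*(o - 2)*(o + 2)*(o^2 - 3*o + 2) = (o - 5)*(o - 2)^2*(o + 2)*(o - 1)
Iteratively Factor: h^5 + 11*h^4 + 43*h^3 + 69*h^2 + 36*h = (h + 3)*(h^4 + 8*h^3 + 19*h^2 + 12*h) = (h + 1)*(h + 3)*(h^3 + 7*h^2 + 12*h) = (h + 1)*(h + 3)*(h + 4)*(h^2 + 3*h) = (h + 1)*(h + 3)^2*(h + 4)*(h)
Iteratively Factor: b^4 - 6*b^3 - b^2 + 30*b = (b + 2)*(b^3 - 8*b^2 + 15*b) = b*(b + 2)*(b^2 - 8*b + 15) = b*(b - 5)*(b + 2)*(b - 3)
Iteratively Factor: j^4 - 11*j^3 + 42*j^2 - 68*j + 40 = (j - 2)*(j^3 - 9*j^2 + 24*j - 20) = (j - 5)*(j - 2)*(j^2 - 4*j + 4) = (j - 5)*(j - 2)^2*(j - 2)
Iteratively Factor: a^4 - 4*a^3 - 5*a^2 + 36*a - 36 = (a - 3)*(a^3 - a^2 - 8*a + 12) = (a - 3)*(a + 3)*(a^2 - 4*a + 4) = (a - 3)*(a - 2)*(a + 3)*(a - 2)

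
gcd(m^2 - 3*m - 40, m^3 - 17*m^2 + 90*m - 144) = m - 8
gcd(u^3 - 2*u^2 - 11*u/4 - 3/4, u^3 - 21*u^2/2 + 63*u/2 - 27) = u - 3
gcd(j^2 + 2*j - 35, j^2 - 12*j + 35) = j - 5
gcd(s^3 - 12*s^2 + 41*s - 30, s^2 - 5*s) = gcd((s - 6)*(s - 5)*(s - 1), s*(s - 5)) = s - 5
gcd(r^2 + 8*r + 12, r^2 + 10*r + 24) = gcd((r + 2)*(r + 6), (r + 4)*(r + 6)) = r + 6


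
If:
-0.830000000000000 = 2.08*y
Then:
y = -0.40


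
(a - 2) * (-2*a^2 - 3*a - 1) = -2*a^3 + a^2 + 5*a + 2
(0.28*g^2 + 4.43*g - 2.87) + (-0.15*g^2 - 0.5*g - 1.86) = 0.13*g^2 + 3.93*g - 4.73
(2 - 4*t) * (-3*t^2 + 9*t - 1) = 12*t^3 - 42*t^2 + 22*t - 2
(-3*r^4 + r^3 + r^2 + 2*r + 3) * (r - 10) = -3*r^5 + 31*r^4 - 9*r^3 - 8*r^2 - 17*r - 30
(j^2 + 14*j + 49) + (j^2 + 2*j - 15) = 2*j^2 + 16*j + 34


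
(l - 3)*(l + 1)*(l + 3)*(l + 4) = l^4 + 5*l^3 - 5*l^2 - 45*l - 36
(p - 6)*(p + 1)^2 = p^3 - 4*p^2 - 11*p - 6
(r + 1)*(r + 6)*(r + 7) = r^3 + 14*r^2 + 55*r + 42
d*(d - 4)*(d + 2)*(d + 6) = d^4 + 4*d^3 - 20*d^2 - 48*d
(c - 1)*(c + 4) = c^2 + 3*c - 4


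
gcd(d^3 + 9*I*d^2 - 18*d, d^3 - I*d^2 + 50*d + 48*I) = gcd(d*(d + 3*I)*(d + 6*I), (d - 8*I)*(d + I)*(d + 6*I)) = d + 6*I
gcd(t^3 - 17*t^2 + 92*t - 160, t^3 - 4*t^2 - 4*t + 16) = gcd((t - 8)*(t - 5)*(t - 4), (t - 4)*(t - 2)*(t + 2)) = t - 4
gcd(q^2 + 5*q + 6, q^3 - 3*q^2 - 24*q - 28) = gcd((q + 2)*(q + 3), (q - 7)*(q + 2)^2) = q + 2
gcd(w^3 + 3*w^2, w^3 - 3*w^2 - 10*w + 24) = w + 3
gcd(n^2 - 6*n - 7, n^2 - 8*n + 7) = n - 7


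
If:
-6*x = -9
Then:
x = 3/2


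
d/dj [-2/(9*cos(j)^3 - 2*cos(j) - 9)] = 2*(2 - 27*cos(j)^2)*sin(j)/(-9*cos(j)^3 + 2*cos(j) + 9)^2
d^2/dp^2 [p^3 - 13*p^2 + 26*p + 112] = 6*p - 26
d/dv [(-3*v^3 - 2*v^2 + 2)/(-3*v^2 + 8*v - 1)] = (9*v^4 - 48*v^3 - 7*v^2 + 16*v - 16)/(9*v^4 - 48*v^3 + 70*v^2 - 16*v + 1)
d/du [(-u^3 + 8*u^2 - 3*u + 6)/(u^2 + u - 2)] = u*(-u^3 - 2*u^2 + 17*u - 44)/(u^4 + 2*u^3 - 3*u^2 - 4*u + 4)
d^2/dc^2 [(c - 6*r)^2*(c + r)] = 6*c - 22*r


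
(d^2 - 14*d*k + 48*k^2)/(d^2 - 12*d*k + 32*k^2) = (d - 6*k)/(d - 4*k)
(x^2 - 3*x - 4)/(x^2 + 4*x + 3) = (x - 4)/(x + 3)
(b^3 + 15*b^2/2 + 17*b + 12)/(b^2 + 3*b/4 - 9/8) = 4*(b^2 + 6*b + 8)/(4*b - 3)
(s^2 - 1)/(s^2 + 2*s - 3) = (s + 1)/(s + 3)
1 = 1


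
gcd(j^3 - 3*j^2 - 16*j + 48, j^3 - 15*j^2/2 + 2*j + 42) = 1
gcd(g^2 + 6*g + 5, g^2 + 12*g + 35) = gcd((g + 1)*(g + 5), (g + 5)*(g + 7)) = g + 5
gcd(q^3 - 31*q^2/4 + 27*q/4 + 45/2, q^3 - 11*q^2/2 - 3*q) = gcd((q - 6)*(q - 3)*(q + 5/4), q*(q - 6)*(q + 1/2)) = q - 6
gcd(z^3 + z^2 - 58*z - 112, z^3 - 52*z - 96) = z^2 - 6*z - 16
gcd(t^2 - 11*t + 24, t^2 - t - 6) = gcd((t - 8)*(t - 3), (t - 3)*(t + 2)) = t - 3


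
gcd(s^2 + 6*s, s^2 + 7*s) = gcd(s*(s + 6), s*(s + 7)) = s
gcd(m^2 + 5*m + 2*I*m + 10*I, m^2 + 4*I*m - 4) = m + 2*I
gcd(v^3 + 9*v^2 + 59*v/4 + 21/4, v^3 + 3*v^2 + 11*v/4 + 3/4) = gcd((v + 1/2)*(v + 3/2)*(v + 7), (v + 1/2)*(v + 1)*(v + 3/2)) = v^2 + 2*v + 3/4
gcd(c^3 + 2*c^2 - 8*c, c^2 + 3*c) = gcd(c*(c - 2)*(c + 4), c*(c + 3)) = c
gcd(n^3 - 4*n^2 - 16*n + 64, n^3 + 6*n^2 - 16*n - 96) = n^2 - 16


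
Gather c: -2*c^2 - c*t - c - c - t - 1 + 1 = -2*c^2 + c*(-t - 2) - t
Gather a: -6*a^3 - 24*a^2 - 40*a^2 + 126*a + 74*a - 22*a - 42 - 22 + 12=-6*a^3 - 64*a^2 + 178*a - 52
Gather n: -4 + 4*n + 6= 4*n + 2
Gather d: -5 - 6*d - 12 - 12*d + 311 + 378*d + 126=360*d + 420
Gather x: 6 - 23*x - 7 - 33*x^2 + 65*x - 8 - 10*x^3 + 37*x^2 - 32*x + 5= -10*x^3 + 4*x^2 + 10*x - 4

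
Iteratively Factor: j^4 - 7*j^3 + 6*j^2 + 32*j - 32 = (j + 2)*(j^3 - 9*j^2 + 24*j - 16) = (j - 4)*(j + 2)*(j^2 - 5*j + 4) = (j - 4)^2*(j + 2)*(j - 1)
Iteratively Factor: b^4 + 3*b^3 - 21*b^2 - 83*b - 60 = (b - 5)*(b^3 + 8*b^2 + 19*b + 12) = (b - 5)*(b + 1)*(b^2 + 7*b + 12) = (b - 5)*(b + 1)*(b + 3)*(b + 4)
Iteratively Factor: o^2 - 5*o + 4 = (o - 4)*(o - 1)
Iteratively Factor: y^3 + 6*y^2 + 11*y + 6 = (y + 3)*(y^2 + 3*y + 2) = (y + 1)*(y + 3)*(y + 2)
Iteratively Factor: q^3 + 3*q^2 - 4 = (q + 2)*(q^2 + q - 2) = (q - 1)*(q + 2)*(q + 2)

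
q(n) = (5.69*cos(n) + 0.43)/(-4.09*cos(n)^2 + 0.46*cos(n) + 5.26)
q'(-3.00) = 10.92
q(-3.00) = -6.54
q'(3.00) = -10.92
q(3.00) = -6.54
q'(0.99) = -1.76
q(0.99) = 0.83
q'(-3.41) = -12.37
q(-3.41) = -4.99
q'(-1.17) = 1.37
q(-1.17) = 0.55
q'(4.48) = 1.20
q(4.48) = -0.18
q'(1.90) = -1.34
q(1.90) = -0.30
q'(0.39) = -4.21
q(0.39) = 2.60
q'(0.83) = -2.29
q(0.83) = 1.15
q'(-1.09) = 1.52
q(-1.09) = 0.67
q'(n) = (-8.18*sin(n)*cos(n) + 0.46*sin(n))*(5.69*cos(n) + 0.43)/(-4.09*cos(n)^2 + 0.46*cos(n) + 5.26)^2 - 5.69*sin(n)/(-4.09*cos(n)^2 + 0.46*cos(n) + 5.26) = (23.2721*sin(n)^2 - 3.5174*cos(n) - 53.0037)*sin(n)/(-4.09*cos(n)^2 + 0.46*cos(n) + 5.26)^2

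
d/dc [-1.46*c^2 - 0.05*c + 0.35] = -2.92*c - 0.05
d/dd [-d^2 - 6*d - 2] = -2*d - 6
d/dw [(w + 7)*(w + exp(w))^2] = (w + exp(w))*(w + 2*(w + 7)*(exp(w) + 1) + exp(w))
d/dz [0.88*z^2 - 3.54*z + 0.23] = 1.76*z - 3.54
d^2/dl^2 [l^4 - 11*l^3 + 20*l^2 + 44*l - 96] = 12*l^2 - 66*l + 40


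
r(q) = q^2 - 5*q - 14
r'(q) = 2*q - 5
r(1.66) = -19.54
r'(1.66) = -1.68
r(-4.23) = 25.04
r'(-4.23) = -13.46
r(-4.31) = 26.13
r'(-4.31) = -13.62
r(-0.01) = -13.95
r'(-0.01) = -5.02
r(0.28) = -15.32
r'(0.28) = -4.44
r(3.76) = -18.66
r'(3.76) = 2.52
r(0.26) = -15.23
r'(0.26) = -4.48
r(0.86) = -17.56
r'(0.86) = -3.28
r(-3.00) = 10.00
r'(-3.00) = -11.00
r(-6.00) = 52.00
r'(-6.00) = -17.00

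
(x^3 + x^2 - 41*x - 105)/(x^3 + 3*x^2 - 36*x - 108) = (x^2 - 2*x - 35)/(x^2 - 36)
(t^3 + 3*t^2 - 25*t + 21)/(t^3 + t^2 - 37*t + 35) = (t - 3)/(t - 5)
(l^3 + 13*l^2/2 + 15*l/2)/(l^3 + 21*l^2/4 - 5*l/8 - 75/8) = 4*l/(4*l - 5)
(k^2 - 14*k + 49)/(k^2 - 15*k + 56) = (k - 7)/(k - 8)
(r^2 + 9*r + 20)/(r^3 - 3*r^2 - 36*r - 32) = (r + 5)/(r^2 - 7*r - 8)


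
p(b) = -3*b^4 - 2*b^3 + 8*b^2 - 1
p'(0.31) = 4.03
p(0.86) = 2.00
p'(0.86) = 1.69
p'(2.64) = -220.37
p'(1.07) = -4.45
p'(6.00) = -2712.00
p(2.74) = -151.17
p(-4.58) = -961.07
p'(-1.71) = 15.10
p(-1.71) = 6.74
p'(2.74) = -248.06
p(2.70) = -141.48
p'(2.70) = -236.74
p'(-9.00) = 8118.00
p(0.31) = -0.32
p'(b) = -12*b^3 - 6*b^2 + 16*b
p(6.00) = -4033.00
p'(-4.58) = 953.72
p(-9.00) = -17578.00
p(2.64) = -127.77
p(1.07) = 1.78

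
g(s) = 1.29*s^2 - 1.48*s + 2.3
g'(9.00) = 21.74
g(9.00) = 93.47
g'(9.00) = 21.74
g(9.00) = 93.47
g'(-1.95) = -6.51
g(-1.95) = 10.09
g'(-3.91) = -11.57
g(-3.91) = 27.81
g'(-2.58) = -8.14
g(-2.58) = 14.71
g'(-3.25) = -9.86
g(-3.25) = 20.74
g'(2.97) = 6.18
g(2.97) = 9.28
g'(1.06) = 1.25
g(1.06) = 2.18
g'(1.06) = 1.25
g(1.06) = 2.18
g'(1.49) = 2.36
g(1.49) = 2.96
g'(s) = 2.58*s - 1.48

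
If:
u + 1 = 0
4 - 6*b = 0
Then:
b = 2/3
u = -1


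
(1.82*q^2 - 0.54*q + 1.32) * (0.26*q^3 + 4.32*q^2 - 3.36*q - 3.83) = 0.4732*q^5 + 7.722*q^4 - 8.1048*q^3 + 0.546200000000001*q^2 - 2.367*q - 5.0556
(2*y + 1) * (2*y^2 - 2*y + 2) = 4*y^3 - 2*y^2 + 2*y + 2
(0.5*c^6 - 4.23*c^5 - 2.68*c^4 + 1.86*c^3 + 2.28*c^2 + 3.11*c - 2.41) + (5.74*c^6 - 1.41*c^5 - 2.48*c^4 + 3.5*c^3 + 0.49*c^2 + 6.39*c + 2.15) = 6.24*c^6 - 5.64*c^5 - 5.16*c^4 + 5.36*c^3 + 2.77*c^2 + 9.5*c - 0.26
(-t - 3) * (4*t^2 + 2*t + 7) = -4*t^3 - 14*t^2 - 13*t - 21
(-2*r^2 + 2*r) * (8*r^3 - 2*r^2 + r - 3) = -16*r^5 + 20*r^4 - 6*r^3 + 8*r^2 - 6*r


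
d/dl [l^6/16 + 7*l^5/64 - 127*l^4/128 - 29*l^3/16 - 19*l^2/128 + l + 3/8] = 3*l^5/8 + 35*l^4/64 - 127*l^3/32 - 87*l^2/16 - 19*l/64 + 1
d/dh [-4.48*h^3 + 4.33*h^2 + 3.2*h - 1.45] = -13.44*h^2 + 8.66*h + 3.2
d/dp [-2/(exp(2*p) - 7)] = 4*exp(2*p)/(exp(2*p) - 7)^2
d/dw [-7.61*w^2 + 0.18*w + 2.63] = 0.18 - 15.22*w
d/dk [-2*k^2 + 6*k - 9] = 6 - 4*k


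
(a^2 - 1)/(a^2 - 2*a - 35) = (1 - a^2)/(-a^2 + 2*a + 35)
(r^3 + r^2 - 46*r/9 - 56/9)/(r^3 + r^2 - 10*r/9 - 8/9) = (3*r^2 - r - 14)/(3*r^2 - r - 2)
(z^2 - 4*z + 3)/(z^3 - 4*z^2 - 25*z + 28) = (z - 3)/(z^2 - 3*z - 28)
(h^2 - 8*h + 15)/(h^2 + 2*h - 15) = (h - 5)/(h + 5)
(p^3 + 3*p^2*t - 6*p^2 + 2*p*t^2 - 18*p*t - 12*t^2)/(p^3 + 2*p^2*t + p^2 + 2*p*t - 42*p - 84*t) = (p + t)/(p + 7)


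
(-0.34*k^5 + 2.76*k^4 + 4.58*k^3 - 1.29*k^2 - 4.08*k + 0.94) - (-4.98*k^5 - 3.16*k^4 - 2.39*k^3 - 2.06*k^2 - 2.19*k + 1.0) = 4.64*k^5 + 5.92*k^4 + 6.97*k^3 + 0.77*k^2 - 1.89*k - 0.0600000000000001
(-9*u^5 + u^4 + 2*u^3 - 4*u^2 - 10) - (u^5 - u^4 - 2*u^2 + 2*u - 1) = -10*u^5 + 2*u^4 + 2*u^3 - 2*u^2 - 2*u - 9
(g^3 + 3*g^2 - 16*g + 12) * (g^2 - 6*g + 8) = g^5 - 3*g^4 - 26*g^3 + 132*g^2 - 200*g + 96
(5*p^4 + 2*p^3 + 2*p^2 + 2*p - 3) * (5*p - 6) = 25*p^5 - 20*p^4 - 2*p^3 - 2*p^2 - 27*p + 18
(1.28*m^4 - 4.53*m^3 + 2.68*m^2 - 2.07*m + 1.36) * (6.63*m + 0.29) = 8.4864*m^5 - 29.6627*m^4 + 16.4547*m^3 - 12.9469*m^2 + 8.4165*m + 0.3944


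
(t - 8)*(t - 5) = t^2 - 13*t + 40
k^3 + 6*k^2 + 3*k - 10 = (k - 1)*(k + 2)*(k + 5)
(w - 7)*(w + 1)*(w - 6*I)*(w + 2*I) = w^4 - 6*w^3 - 4*I*w^3 + 5*w^2 + 24*I*w^2 - 72*w + 28*I*w - 84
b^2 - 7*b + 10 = (b - 5)*(b - 2)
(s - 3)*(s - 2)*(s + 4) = s^3 - s^2 - 14*s + 24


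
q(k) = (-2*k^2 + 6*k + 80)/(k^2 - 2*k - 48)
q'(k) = (2 - 2*k)*(-2*k^2 + 6*k + 80)/(k^2 - 2*k - 48)^2 + (6 - 4*k)/(k^2 - 2*k - 48) = -2/(k^2 + 12*k + 36)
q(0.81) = -1.71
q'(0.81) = -0.04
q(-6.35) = -7.71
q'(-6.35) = -16.33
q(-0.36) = -1.65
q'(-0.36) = -0.06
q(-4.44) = -0.72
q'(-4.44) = -0.82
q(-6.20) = -12.00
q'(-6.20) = -50.00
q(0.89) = -1.71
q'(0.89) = -0.04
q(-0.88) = -1.61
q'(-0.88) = -0.08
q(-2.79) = -1.38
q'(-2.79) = -0.19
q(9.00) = -1.87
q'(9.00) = -0.00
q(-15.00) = -2.22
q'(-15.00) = -0.02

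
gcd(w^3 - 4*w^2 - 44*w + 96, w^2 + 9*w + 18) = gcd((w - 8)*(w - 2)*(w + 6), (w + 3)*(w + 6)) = w + 6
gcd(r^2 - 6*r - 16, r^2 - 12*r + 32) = r - 8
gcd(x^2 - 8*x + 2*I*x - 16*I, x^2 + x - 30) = 1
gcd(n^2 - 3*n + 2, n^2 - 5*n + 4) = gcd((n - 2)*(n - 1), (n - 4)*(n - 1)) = n - 1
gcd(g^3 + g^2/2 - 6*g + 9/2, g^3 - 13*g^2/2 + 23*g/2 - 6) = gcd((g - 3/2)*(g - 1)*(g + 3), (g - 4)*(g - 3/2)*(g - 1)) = g^2 - 5*g/2 + 3/2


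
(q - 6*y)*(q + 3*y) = q^2 - 3*q*y - 18*y^2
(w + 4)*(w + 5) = w^2 + 9*w + 20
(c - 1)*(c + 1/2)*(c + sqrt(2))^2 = c^4 - c^3/2 + 2*sqrt(2)*c^3 - sqrt(2)*c^2 + 3*c^2/2 - sqrt(2)*c - c - 1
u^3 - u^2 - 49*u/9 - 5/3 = (u - 3)*(u + 1/3)*(u + 5/3)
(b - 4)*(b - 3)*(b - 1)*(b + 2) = b^4 - 6*b^3 + 3*b^2 + 26*b - 24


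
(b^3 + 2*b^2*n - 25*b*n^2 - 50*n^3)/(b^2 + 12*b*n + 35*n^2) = (b^2 - 3*b*n - 10*n^2)/(b + 7*n)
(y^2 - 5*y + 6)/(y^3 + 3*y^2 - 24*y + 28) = (y - 3)/(y^2 + 5*y - 14)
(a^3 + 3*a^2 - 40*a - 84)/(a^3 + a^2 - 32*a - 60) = (a + 7)/(a + 5)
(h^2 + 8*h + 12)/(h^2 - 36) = (h + 2)/(h - 6)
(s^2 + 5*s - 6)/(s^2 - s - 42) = (s - 1)/(s - 7)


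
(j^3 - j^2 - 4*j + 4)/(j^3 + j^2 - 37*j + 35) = (j^2 - 4)/(j^2 + 2*j - 35)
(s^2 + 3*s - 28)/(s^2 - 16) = (s + 7)/(s + 4)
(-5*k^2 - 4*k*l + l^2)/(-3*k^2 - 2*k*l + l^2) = (5*k - l)/(3*k - l)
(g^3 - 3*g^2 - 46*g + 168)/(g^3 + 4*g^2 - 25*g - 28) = (g - 6)/(g + 1)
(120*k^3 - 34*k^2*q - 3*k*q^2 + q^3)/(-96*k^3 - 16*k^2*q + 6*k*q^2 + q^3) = (-5*k + q)/(4*k + q)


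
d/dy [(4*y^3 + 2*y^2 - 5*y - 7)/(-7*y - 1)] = 2*(-28*y^3 - 13*y^2 - 2*y - 22)/(49*y^2 + 14*y + 1)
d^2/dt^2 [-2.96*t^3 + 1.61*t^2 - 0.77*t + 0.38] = 3.22 - 17.76*t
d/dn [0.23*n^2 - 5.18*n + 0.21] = 0.46*n - 5.18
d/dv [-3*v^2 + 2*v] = 2 - 6*v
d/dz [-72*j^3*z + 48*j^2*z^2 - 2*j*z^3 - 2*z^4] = -72*j^3 + 96*j^2*z - 6*j*z^2 - 8*z^3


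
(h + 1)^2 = h^2 + 2*h + 1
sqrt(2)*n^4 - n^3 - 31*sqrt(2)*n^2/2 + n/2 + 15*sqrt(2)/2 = (n - 3*sqrt(2))*(n - sqrt(2)/2)*(n + 5*sqrt(2)/2)*(sqrt(2)*n + 1)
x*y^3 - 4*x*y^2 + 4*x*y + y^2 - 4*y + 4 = (y - 2)^2*(x*y + 1)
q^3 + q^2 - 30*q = q*(q - 5)*(q + 6)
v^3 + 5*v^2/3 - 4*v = v*(v - 4/3)*(v + 3)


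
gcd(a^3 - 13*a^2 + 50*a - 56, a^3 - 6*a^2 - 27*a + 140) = a^2 - 11*a + 28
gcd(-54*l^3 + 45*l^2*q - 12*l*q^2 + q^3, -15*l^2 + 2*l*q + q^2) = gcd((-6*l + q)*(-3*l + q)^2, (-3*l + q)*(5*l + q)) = -3*l + q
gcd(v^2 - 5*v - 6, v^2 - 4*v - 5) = v + 1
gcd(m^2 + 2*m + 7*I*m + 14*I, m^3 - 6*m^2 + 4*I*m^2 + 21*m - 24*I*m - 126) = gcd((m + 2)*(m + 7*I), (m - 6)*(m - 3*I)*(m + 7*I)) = m + 7*I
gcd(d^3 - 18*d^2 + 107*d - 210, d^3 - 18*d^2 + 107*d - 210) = d^3 - 18*d^2 + 107*d - 210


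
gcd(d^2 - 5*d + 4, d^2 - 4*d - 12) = 1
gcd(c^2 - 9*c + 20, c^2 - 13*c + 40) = c - 5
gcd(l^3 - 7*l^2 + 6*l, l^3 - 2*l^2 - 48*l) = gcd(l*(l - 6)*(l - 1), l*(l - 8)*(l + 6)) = l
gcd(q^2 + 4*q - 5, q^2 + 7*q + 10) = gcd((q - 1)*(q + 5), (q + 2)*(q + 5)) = q + 5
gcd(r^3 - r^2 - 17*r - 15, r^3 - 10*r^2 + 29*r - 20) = r - 5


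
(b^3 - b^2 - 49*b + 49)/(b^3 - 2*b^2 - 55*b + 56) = (b - 7)/(b - 8)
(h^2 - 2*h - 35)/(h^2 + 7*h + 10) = (h - 7)/(h + 2)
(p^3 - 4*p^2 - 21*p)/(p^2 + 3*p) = p - 7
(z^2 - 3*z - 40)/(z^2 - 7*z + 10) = (z^2 - 3*z - 40)/(z^2 - 7*z + 10)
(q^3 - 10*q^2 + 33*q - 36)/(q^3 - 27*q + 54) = (q - 4)/(q + 6)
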